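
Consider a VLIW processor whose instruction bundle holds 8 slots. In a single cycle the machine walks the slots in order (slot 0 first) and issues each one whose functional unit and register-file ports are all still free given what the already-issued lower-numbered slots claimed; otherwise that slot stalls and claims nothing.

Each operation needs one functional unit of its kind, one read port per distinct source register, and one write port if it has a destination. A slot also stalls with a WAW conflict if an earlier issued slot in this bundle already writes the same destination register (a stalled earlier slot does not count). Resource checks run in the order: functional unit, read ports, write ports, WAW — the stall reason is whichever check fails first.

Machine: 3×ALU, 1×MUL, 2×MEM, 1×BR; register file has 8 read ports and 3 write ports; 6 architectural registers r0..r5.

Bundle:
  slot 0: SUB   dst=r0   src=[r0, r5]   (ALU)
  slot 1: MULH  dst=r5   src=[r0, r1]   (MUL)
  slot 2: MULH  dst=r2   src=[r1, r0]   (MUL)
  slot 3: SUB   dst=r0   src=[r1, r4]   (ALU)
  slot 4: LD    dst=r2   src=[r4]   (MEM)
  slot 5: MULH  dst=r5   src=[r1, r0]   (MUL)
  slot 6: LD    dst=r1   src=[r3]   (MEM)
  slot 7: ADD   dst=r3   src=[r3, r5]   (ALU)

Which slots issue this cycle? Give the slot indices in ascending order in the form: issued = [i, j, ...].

#0 ALU src=r0,r5 dispatched  <A:2 Mu:1 Ld:2 B:1 rd:6 wr:2>
#1 MUL src=r0,r1 dispatched  <A:2 Mu:0 Ld:2 B:1 rd:4 wr:1>
#2 MUL src=r1,r0 held:FU  <A:2 Mu:0 Ld:2 B:1 rd:4 wr:1>
#3 ALU src=r1,r4 held:WAW  <A:2 Mu:0 Ld:2 B:1 rd:4 wr:1>
#4 MEM src=r4 dispatched  <A:2 Mu:0 Ld:1 B:1 rd:3 wr:0>
#5 MUL src=r1,r0 held:FU  <A:2 Mu:0 Ld:1 B:1 rd:3 wr:0>
#6 MEM src=r3 held:WR_PORT  <A:2 Mu:0 Ld:1 B:1 rd:3 wr:0>
#7 ALU src=r3,r5 held:WR_PORT  <A:2 Mu:0 Ld:1 B:1 rd:3 wr:0>

issued = [0, 1, 4]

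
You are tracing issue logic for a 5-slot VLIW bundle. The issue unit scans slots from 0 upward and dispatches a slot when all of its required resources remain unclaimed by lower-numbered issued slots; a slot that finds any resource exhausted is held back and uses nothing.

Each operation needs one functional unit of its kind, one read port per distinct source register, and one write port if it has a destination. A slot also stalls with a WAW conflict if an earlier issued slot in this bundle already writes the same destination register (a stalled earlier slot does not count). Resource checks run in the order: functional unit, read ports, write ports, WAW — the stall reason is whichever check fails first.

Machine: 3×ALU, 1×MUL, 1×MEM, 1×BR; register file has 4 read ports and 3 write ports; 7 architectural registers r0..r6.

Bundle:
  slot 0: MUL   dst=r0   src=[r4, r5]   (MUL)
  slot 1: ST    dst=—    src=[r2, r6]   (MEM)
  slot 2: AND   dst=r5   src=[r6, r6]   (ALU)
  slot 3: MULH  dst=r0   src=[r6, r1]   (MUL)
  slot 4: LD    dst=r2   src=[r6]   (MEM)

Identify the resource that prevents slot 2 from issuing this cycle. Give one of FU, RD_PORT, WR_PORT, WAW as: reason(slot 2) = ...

slot 0 (MUL): ISSUE — free A3,Mu0,Ld1,B1 rp2 wp2
slot 1 (MEM): ISSUE — free A3,Mu0,Ld0,B1 rp0 wp2
slot 2 (ALU): stall RD_PORT — free A3,Mu0,Ld0,B1 rp0 wp2
slot 3 (MUL): stall FU — free A3,Mu0,Ld0,B1 rp0 wp2
slot 4 (MEM): stall FU — free A3,Mu0,Ld0,B1 rp0 wp2

reason(slot 2) = RD_PORT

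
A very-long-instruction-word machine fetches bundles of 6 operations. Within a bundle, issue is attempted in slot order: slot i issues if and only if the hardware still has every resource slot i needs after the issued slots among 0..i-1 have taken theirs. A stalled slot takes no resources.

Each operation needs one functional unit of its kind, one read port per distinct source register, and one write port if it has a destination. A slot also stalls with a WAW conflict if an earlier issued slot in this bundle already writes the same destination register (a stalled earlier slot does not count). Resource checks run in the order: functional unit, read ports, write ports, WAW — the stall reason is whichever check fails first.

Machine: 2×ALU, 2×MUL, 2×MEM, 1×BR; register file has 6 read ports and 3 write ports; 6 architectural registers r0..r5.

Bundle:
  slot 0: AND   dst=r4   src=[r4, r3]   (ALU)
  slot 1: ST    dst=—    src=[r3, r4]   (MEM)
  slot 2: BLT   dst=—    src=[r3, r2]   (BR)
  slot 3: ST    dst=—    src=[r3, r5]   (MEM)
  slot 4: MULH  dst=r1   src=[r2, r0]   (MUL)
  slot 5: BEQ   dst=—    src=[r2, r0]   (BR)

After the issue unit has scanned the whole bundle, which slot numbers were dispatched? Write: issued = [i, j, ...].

slot 0 (ALU): ISSUE — free A1,Mu2,Ld2,B1 rp4 wp2
slot 1 (MEM): ISSUE — free A1,Mu2,Ld1,B1 rp2 wp2
slot 2 (BR): ISSUE — free A1,Mu2,Ld1,B0 rp0 wp2
slot 3 (MEM): stall RD_PORT — free A1,Mu2,Ld1,B0 rp0 wp2
slot 4 (MUL): stall RD_PORT — free A1,Mu2,Ld1,B0 rp0 wp2
slot 5 (BR): stall FU — free A1,Mu2,Ld1,B0 rp0 wp2

issued = [0, 1, 2]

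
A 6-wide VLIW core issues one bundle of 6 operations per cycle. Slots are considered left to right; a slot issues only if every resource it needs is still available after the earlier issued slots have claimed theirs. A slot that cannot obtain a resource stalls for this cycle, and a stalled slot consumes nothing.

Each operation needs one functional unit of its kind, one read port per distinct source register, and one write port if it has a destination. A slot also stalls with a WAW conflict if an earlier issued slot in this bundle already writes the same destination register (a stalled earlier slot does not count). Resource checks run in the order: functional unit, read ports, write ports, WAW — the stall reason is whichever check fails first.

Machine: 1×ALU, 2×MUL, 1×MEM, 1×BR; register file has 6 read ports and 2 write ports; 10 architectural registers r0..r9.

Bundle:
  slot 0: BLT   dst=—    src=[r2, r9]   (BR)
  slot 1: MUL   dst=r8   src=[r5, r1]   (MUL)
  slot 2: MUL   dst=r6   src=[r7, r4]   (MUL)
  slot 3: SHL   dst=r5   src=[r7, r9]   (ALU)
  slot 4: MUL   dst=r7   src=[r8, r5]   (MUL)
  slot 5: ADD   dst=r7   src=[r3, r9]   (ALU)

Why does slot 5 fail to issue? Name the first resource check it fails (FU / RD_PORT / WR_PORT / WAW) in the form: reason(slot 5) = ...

reason(slot 5) = RD_PORT

slot 0 (BR): ISSUE — free A1,Mu2,Ld1,B0 rp4 wp2
slot 1 (MUL): ISSUE — free A1,Mu1,Ld1,B0 rp2 wp1
slot 2 (MUL): ISSUE — free A1,Mu0,Ld1,B0 rp0 wp0
slot 3 (ALU): stall RD_PORT — free A1,Mu0,Ld1,B0 rp0 wp0
slot 4 (MUL): stall FU — free A1,Mu0,Ld1,B0 rp0 wp0
slot 5 (ALU): stall RD_PORT — free A1,Mu0,Ld1,B0 rp0 wp0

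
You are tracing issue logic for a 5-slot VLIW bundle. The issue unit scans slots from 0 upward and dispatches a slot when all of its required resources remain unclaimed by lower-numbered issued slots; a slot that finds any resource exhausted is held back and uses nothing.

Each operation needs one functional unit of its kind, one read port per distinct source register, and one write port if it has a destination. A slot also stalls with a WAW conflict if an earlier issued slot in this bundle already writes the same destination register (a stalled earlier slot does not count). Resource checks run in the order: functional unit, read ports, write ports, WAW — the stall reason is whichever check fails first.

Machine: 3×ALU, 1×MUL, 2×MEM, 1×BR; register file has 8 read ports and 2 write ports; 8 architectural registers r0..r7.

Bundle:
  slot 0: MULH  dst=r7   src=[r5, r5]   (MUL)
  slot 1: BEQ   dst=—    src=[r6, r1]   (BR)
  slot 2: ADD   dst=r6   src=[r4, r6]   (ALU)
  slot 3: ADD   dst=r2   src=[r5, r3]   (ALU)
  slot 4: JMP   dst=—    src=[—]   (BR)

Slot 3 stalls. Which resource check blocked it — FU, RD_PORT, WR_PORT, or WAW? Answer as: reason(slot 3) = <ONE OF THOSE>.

reason(slot 3) = WR_PORT

#0 MUL src=r5,r5 dispatched  <A:3 Mu:0 Ld:2 B:1 rd:7 wr:1>
#1 BR src=r6,r1 dispatched  <A:3 Mu:0 Ld:2 B:0 rd:5 wr:1>
#2 ALU src=r4,r6 dispatched  <A:2 Mu:0 Ld:2 B:0 rd:3 wr:0>
#3 ALU src=r5,r3 held:WR_PORT  <A:2 Mu:0 Ld:2 B:0 rd:3 wr:0>
#4 BR src=- held:FU  <A:2 Mu:0 Ld:2 B:0 rd:3 wr:0>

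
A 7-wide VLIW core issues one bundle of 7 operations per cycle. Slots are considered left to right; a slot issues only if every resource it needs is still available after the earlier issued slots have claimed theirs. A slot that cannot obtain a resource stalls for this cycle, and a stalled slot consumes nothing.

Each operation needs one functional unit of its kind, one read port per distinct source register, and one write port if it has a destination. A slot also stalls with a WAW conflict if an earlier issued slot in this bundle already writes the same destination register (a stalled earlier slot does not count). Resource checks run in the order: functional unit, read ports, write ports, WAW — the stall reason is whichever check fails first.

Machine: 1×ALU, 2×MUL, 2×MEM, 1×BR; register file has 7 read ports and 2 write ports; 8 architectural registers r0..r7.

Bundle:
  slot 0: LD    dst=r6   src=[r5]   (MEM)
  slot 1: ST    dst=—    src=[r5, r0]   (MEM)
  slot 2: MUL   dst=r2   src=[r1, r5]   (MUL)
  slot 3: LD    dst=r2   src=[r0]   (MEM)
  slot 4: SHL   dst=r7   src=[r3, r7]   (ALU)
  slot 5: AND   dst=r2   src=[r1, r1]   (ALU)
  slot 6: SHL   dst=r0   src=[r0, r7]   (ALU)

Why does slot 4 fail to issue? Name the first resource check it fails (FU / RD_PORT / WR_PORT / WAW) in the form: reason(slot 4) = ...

[0] MEM needs rd=1 wr=1: ok; after: ALU=1 MUL=2 MEM=1 BR=1, R=6, W=1
[1] MEM needs rd=2 wr=0: ok; after: ALU=1 MUL=2 MEM=0 BR=1, R=4, W=1
[2] MUL needs rd=2 wr=1: ok; after: ALU=1 MUL=1 MEM=0 BR=1, R=2, W=0
[3] MEM needs rd=1 wr=1: FU; after: ALU=1 MUL=1 MEM=0 BR=1, R=2, W=0
[4] ALU needs rd=2 wr=1: WR_PORT; after: ALU=1 MUL=1 MEM=0 BR=1, R=2, W=0
[5] ALU needs rd=1 wr=1: WR_PORT; after: ALU=1 MUL=1 MEM=0 BR=1, R=2, W=0
[6] ALU needs rd=2 wr=1: WR_PORT; after: ALU=1 MUL=1 MEM=0 BR=1, R=2, W=0

reason(slot 4) = WR_PORT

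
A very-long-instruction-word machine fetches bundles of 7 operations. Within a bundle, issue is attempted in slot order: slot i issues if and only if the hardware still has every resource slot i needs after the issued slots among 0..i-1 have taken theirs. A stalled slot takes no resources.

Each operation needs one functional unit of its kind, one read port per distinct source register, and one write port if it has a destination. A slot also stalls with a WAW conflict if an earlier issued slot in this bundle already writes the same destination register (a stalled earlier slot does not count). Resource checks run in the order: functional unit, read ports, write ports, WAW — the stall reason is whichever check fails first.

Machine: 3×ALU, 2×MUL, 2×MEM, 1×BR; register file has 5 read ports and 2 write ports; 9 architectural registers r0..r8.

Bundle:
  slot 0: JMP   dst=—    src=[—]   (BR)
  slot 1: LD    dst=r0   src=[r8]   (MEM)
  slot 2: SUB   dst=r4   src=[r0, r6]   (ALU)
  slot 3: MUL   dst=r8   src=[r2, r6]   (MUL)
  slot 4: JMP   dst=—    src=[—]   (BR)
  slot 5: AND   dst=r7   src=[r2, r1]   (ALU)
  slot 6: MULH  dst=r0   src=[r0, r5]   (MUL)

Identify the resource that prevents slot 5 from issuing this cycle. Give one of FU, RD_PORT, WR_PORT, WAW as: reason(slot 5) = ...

reason(slot 5) = WR_PORT

#0 BR src=- dispatched  <A:3 Mu:2 Ld:2 B:0 rd:5 wr:2>
#1 MEM src=r8 dispatched  <A:3 Mu:2 Ld:1 B:0 rd:4 wr:1>
#2 ALU src=r0,r6 dispatched  <A:2 Mu:2 Ld:1 B:0 rd:2 wr:0>
#3 MUL src=r2,r6 held:WR_PORT  <A:2 Mu:2 Ld:1 B:0 rd:2 wr:0>
#4 BR src=- held:FU  <A:2 Mu:2 Ld:1 B:0 rd:2 wr:0>
#5 ALU src=r2,r1 held:WR_PORT  <A:2 Mu:2 Ld:1 B:0 rd:2 wr:0>
#6 MUL src=r0,r5 held:WR_PORT  <A:2 Mu:2 Ld:1 B:0 rd:2 wr:0>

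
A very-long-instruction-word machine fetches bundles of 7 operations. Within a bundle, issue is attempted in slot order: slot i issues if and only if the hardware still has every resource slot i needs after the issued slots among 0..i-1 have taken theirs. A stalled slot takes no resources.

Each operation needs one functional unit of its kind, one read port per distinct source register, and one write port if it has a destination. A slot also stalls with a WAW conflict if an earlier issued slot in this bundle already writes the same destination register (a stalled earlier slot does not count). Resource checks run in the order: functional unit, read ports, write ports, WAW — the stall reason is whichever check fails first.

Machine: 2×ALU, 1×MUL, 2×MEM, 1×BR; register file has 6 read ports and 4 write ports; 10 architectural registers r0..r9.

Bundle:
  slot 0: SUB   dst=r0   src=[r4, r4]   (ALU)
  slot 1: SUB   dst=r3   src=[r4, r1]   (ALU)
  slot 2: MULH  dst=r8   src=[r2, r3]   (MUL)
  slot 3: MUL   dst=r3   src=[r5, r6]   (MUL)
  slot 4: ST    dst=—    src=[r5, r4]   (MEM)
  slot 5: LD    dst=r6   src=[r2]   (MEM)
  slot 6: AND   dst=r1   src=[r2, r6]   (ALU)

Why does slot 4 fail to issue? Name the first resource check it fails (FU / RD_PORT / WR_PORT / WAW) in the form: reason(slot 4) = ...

reason(slot 4) = RD_PORT

slot 0 (ALU): ISSUE — free A1,Mu1,Ld2,B1 rp5 wp3
slot 1 (ALU): ISSUE — free A0,Mu1,Ld2,B1 rp3 wp2
slot 2 (MUL): ISSUE — free A0,Mu0,Ld2,B1 rp1 wp1
slot 3 (MUL): stall FU — free A0,Mu0,Ld2,B1 rp1 wp1
slot 4 (MEM): stall RD_PORT — free A0,Mu0,Ld2,B1 rp1 wp1
slot 5 (MEM): ISSUE — free A0,Mu0,Ld1,B1 rp0 wp0
slot 6 (ALU): stall FU — free A0,Mu0,Ld1,B1 rp0 wp0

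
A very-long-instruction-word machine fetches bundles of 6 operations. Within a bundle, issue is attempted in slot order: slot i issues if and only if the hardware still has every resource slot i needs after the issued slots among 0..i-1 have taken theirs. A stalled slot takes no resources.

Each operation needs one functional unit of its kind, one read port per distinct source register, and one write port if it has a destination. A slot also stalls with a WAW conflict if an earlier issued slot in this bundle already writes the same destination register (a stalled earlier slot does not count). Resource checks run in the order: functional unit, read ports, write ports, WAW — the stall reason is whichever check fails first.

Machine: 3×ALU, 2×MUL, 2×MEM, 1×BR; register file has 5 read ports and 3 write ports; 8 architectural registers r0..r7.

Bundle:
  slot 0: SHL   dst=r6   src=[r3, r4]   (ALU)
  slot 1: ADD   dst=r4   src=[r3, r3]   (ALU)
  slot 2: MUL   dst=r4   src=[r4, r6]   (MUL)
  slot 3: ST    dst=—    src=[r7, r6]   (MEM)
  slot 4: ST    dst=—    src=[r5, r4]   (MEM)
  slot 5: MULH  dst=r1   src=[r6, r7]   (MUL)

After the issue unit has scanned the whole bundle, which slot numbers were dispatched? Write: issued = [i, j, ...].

(0) want 1×ALU +2rd +1wr — yes → AL2|MU2|ME2|BR1|rd3|wr2
(1) want 1×ALU +1rd +1wr — yes → AL1|MU2|ME2|BR1|rd2|wr1
(2) want 1×MUL +2rd +1wr — WAW → AL1|MU2|ME2|BR1|rd2|wr1
(3) want 1×MEM +2rd +0wr — yes → AL1|MU2|ME1|BR1|rd0|wr1
(4) want 1×MEM +2rd +0wr — RD_PORT → AL1|MU2|ME1|BR1|rd0|wr1
(5) want 1×MUL +2rd +1wr — RD_PORT → AL1|MU2|ME1|BR1|rd0|wr1

issued = [0, 1, 3]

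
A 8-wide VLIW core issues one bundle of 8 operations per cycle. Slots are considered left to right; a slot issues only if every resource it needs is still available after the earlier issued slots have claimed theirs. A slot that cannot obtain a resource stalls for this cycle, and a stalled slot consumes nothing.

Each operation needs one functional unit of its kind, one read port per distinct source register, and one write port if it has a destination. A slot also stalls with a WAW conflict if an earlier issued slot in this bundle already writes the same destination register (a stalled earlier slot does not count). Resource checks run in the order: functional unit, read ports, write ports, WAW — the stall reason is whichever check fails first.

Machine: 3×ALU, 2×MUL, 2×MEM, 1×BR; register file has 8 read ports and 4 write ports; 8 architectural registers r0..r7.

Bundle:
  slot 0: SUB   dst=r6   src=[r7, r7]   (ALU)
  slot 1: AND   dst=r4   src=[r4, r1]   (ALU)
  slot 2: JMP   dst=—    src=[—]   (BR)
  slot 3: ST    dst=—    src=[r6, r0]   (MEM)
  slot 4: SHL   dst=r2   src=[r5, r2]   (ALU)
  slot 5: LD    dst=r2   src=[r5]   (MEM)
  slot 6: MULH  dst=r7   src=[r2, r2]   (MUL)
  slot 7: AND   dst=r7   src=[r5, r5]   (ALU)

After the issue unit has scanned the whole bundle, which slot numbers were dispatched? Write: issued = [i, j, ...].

issued = [0, 1, 2, 3, 4, 6]

[0] ALU needs rd=1 wr=1: ok; after: ALU=2 MUL=2 MEM=2 BR=1, R=7, W=3
[1] ALU needs rd=2 wr=1: ok; after: ALU=1 MUL=2 MEM=2 BR=1, R=5, W=2
[2] BR needs rd=0 wr=0: ok; after: ALU=1 MUL=2 MEM=2 BR=0, R=5, W=2
[3] MEM needs rd=2 wr=0: ok; after: ALU=1 MUL=2 MEM=1 BR=0, R=3, W=2
[4] ALU needs rd=2 wr=1: ok; after: ALU=0 MUL=2 MEM=1 BR=0, R=1, W=1
[5] MEM needs rd=1 wr=1: WAW; after: ALU=0 MUL=2 MEM=1 BR=0, R=1, W=1
[6] MUL needs rd=1 wr=1: ok; after: ALU=0 MUL=1 MEM=1 BR=0, R=0, W=0
[7] ALU needs rd=1 wr=1: FU; after: ALU=0 MUL=1 MEM=1 BR=0, R=0, W=0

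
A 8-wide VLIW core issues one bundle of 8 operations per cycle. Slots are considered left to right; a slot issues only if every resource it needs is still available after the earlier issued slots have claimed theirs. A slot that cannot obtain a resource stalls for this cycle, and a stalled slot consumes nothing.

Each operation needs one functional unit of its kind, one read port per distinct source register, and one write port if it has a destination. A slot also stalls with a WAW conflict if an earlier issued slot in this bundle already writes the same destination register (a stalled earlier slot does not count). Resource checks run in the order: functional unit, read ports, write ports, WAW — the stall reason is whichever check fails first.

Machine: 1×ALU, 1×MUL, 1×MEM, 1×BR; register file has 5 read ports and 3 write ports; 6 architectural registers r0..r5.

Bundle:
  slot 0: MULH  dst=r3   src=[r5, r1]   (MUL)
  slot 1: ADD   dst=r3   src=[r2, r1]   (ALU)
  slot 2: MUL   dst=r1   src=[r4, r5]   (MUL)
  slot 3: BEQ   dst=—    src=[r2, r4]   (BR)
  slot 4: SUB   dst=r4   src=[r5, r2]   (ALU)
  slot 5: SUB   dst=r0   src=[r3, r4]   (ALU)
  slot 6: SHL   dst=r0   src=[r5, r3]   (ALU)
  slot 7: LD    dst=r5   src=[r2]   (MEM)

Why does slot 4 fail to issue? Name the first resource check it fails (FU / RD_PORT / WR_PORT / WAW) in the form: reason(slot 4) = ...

  0. MUL→r3 ⇒ go  {1A/0Mu/1Ld/1B | 3r 2w}
  1. ALU→r3 ⇒ no(WAW)  {1A/0Mu/1Ld/1B | 3r 2w}
  2. MUL→r1 ⇒ no(FU)  {1A/0Mu/1Ld/1B | 3r 2w}
  3. BR ⇒ go  {1A/0Mu/1Ld/0B | 1r 2w}
  4. ALU→r4 ⇒ no(RD_PORT)  {1A/0Mu/1Ld/0B | 1r 2w}
  5. ALU→r0 ⇒ no(RD_PORT)  {1A/0Mu/1Ld/0B | 1r 2w}
  6. ALU→r0 ⇒ no(RD_PORT)  {1A/0Mu/1Ld/0B | 1r 2w}
  7. MEM→r5 ⇒ go  {1A/0Mu/0Ld/0B | 0r 1w}

reason(slot 4) = RD_PORT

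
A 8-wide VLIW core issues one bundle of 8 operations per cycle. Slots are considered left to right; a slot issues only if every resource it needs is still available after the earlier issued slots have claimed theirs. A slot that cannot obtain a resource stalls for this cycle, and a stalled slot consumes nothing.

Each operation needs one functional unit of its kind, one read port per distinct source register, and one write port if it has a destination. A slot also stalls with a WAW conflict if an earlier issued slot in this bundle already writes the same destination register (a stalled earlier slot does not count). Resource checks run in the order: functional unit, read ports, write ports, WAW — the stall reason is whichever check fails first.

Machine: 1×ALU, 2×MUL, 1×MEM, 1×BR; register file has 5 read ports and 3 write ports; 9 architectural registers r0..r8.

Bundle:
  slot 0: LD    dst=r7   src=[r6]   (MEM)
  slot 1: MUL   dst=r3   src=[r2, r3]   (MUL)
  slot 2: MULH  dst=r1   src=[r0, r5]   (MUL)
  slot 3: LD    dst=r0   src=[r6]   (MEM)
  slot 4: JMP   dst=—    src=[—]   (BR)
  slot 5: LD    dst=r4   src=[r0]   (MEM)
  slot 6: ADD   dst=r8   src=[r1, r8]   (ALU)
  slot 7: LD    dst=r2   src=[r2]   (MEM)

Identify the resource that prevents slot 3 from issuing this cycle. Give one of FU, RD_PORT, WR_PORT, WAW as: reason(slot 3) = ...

reason(slot 3) = FU

#0 MEM src=r6 dispatched  <A:1 Mu:2 Ld:0 B:1 rd:4 wr:2>
#1 MUL src=r2,r3 dispatched  <A:1 Mu:1 Ld:0 B:1 rd:2 wr:1>
#2 MUL src=r0,r5 dispatched  <A:1 Mu:0 Ld:0 B:1 rd:0 wr:0>
#3 MEM src=r6 held:FU  <A:1 Mu:0 Ld:0 B:1 rd:0 wr:0>
#4 BR src=- dispatched  <A:1 Mu:0 Ld:0 B:0 rd:0 wr:0>
#5 MEM src=r0 held:FU  <A:1 Mu:0 Ld:0 B:0 rd:0 wr:0>
#6 ALU src=r1,r8 held:RD_PORT  <A:1 Mu:0 Ld:0 B:0 rd:0 wr:0>
#7 MEM src=r2 held:FU  <A:1 Mu:0 Ld:0 B:0 rd:0 wr:0>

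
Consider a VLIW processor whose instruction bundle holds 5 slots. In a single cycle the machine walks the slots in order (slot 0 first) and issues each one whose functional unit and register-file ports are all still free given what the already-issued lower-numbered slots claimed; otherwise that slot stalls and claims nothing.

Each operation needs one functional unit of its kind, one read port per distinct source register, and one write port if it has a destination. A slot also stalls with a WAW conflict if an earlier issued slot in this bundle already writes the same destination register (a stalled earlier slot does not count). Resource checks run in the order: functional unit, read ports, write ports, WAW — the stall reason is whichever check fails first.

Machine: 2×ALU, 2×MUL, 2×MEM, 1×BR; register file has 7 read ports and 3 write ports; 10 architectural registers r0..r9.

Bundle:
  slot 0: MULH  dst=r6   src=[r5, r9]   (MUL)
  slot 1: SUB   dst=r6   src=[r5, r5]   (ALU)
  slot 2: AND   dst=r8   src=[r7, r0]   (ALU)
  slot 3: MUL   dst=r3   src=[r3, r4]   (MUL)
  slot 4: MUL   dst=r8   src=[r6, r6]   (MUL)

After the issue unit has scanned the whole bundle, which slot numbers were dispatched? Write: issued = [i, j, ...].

(0) want 1×MUL +2rd +1wr — yes → AL2|MU1|ME2|BR1|rd5|wr2
(1) want 1×ALU +1rd +1wr — WAW → AL2|MU1|ME2|BR1|rd5|wr2
(2) want 1×ALU +2rd +1wr — yes → AL1|MU1|ME2|BR1|rd3|wr1
(3) want 1×MUL +2rd +1wr — yes → AL1|MU0|ME2|BR1|rd1|wr0
(4) want 1×MUL +1rd +1wr — FU → AL1|MU0|ME2|BR1|rd1|wr0

issued = [0, 2, 3]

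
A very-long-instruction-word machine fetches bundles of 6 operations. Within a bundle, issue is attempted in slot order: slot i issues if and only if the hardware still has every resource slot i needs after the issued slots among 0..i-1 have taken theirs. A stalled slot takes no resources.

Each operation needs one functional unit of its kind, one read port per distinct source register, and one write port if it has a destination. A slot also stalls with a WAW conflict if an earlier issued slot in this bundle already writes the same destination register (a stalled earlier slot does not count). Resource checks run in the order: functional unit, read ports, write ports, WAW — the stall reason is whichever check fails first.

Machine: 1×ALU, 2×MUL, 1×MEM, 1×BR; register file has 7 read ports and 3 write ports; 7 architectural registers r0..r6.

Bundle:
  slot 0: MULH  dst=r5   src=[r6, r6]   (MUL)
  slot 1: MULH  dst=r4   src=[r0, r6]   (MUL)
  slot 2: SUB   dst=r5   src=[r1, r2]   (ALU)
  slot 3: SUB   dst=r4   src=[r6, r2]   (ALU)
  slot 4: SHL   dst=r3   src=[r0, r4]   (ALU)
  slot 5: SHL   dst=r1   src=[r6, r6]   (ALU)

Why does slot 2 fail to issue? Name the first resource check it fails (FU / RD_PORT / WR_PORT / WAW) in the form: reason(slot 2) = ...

  0. MUL→r5 ⇒ go  {1A/1Mu/1Ld/1B | 6r 2w}
  1. MUL→r4 ⇒ go  {1A/0Mu/1Ld/1B | 4r 1w}
  2. ALU→r5 ⇒ no(WAW)  {1A/0Mu/1Ld/1B | 4r 1w}
  3. ALU→r4 ⇒ no(WAW)  {1A/0Mu/1Ld/1B | 4r 1w}
  4. ALU→r3 ⇒ go  {0A/0Mu/1Ld/1B | 2r 0w}
  5. ALU→r1 ⇒ no(FU)  {0A/0Mu/1Ld/1B | 2r 0w}

reason(slot 2) = WAW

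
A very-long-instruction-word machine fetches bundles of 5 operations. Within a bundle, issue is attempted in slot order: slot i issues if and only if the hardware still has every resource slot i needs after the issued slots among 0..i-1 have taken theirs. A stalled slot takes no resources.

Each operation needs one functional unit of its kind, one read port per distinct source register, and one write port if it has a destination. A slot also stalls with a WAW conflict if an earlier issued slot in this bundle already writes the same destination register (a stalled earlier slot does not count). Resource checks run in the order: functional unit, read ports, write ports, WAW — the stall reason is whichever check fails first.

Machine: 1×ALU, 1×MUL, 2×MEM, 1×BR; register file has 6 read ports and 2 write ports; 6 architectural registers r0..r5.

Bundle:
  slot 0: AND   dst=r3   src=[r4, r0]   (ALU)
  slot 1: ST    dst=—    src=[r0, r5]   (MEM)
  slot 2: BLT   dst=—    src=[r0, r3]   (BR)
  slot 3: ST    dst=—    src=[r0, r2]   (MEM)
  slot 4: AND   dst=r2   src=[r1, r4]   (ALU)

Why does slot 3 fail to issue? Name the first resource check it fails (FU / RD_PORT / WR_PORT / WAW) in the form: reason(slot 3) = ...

reason(slot 3) = RD_PORT

slot 0 (ALU): ISSUE — free A0,Mu1,Ld2,B1 rp4 wp1
slot 1 (MEM): ISSUE — free A0,Mu1,Ld1,B1 rp2 wp1
slot 2 (BR): ISSUE — free A0,Mu1,Ld1,B0 rp0 wp1
slot 3 (MEM): stall RD_PORT — free A0,Mu1,Ld1,B0 rp0 wp1
slot 4 (ALU): stall FU — free A0,Mu1,Ld1,B0 rp0 wp1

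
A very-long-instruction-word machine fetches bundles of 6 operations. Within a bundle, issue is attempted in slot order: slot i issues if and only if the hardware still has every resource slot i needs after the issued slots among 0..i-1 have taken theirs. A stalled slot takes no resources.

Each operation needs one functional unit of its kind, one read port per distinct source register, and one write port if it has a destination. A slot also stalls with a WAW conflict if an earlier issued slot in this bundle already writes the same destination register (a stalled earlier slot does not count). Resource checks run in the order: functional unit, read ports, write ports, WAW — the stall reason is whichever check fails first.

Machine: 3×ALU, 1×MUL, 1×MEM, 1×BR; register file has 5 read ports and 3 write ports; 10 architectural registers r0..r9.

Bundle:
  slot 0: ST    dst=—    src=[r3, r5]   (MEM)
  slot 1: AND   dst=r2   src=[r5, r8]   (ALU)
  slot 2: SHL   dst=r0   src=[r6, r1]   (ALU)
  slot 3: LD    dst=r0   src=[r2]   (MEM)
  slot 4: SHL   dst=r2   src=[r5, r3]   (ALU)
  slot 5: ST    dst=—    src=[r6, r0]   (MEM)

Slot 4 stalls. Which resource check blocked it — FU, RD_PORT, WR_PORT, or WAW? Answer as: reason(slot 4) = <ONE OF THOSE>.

reason(slot 4) = RD_PORT

#0 MEM src=r3,r5 dispatched  <A:3 Mu:1 Ld:0 B:1 rd:3 wr:3>
#1 ALU src=r5,r8 dispatched  <A:2 Mu:1 Ld:0 B:1 rd:1 wr:2>
#2 ALU src=r6,r1 held:RD_PORT  <A:2 Mu:1 Ld:0 B:1 rd:1 wr:2>
#3 MEM src=r2 held:FU  <A:2 Mu:1 Ld:0 B:1 rd:1 wr:2>
#4 ALU src=r5,r3 held:RD_PORT  <A:2 Mu:1 Ld:0 B:1 rd:1 wr:2>
#5 MEM src=r6,r0 held:FU  <A:2 Mu:1 Ld:0 B:1 rd:1 wr:2>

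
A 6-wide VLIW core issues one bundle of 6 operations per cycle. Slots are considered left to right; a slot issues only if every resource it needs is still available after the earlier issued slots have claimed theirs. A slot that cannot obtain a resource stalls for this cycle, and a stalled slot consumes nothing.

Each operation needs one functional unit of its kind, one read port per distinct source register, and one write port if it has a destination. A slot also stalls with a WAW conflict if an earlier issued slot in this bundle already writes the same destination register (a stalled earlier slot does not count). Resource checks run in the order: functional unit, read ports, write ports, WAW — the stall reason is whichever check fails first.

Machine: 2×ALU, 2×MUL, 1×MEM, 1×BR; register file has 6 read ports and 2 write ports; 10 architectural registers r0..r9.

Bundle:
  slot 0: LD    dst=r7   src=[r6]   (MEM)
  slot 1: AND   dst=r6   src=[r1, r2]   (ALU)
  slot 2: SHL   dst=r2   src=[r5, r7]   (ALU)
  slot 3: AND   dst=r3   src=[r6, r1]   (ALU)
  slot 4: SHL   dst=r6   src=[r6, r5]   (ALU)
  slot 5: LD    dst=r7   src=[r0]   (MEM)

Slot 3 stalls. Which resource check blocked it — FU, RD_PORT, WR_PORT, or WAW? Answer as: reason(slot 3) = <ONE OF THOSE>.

  0. MEM→r7 ⇒ go  {2A/2Mu/0Ld/1B | 5r 1w}
  1. ALU→r6 ⇒ go  {1A/2Mu/0Ld/1B | 3r 0w}
  2. ALU→r2 ⇒ no(WR_PORT)  {1A/2Mu/0Ld/1B | 3r 0w}
  3. ALU→r3 ⇒ no(WR_PORT)  {1A/2Mu/0Ld/1B | 3r 0w}
  4. ALU→r6 ⇒ no(WR_PORT)  {1A/2Mu/0Ld/1B | 3r 0w}
  5. MEM→r7 ⇒ no(FU)  {1A/2Mu/0Ld/1B | 3r 0w}

reason(slot 3) = WR_PORT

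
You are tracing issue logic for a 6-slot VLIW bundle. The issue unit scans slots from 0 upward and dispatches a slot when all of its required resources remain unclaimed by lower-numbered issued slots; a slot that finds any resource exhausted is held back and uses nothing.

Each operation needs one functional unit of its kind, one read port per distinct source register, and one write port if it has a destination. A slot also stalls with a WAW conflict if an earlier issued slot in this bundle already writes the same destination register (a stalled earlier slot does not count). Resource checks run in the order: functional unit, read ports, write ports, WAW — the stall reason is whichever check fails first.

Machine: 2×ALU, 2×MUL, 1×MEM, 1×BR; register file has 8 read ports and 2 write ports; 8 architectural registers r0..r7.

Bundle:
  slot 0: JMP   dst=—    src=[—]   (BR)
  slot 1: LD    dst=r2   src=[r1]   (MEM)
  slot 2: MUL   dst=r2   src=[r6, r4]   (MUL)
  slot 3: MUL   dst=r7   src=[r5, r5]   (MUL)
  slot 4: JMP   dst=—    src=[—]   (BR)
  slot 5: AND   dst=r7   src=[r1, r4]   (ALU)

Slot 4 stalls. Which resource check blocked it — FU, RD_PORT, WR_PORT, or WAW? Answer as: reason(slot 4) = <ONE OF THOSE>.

[0] BR needs rd=0 wr=0: ok; after: ALU=2 MUL=2 MEM=1 BR=0, R=8, W=2
[1] MEM needs rd=1 wr=1: ok; after: ALU=2 MUL=2 MEM=0 BR=0, R=7, W=1
[2] MUL needs rd=2 wr=1: WAW; after: ALU=2 MUL=2 MEM=0 BR=0, R=7, W=1
[3] MUL needs rd=1 wr=1: ok; after: ALU=2 MUL=1 MEM=0 BR=0, R=6, W=0
[4] BR needs rd=0 wr=0: FU; after: ALU=2 MUL=1 MEM=0 BR=0, R=6, W=0
[5] ALU needs rd=2 wr=1: WR_PORT; after: ALU=2 MUL=1 MEM=0 BR=0, R=6, W=0

reason(slot 4) = FU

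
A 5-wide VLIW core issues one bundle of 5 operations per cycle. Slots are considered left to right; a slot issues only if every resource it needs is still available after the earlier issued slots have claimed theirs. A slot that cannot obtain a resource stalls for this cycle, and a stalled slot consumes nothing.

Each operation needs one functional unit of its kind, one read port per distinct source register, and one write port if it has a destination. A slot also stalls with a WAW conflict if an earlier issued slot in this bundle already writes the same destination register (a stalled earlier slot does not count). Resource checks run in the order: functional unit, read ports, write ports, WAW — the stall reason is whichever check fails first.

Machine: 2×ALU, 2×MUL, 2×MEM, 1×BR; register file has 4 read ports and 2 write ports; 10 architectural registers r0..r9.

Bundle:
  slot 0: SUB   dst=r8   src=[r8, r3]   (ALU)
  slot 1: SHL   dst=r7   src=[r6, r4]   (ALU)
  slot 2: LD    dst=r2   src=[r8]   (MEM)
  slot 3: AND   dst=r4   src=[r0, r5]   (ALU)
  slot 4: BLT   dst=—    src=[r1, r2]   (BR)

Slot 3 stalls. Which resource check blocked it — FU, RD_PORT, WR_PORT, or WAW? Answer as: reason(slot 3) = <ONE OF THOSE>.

[0] ALU needs rd=2 wr=1: ok; after: ALU=1 MUL=2 MEM=2 BR=1, R=2, W=1
[1] ALU needs rd=2 wr=1: ok; after: ALU=0 MUL=2 MEM=2 BR=1, R=0, W=0
[2] MEM needs rd=1 wr=1: RD_PORT; after: ALU=0 MUL=2 MEM=2 BR=1, R=0, W=0
[3] ALU needs rd=2 wr=1: FU; after: ALU=0 MUL=2 MEM=2 BR=1, R=0, W=0
[4] BR needs rd=2 wr=0: RD_PORT; after: ALU=0 MUL=2 MEM=2 BR=1, R=0, W=0

reason(slot 3) = FU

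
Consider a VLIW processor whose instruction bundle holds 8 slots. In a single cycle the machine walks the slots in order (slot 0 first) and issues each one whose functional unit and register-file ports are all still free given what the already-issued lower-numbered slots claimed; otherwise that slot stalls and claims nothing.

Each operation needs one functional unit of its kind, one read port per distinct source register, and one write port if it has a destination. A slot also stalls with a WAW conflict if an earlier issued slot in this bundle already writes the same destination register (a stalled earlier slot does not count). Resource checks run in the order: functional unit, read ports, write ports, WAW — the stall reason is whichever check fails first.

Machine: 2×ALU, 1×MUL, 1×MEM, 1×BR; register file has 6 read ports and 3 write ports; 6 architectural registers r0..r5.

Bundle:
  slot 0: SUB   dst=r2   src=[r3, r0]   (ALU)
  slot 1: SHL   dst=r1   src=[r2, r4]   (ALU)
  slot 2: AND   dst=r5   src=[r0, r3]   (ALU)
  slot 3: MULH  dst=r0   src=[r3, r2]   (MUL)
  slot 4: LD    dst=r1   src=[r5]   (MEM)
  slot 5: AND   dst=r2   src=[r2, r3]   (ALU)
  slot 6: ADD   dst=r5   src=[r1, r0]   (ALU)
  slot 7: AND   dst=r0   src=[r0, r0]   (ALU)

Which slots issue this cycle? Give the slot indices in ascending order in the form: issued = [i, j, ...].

#0 ALU src=r3,r0 dispatched  <A:1 Mu:1 Ld:1 B:1 rd:4 wr:2>
#1 ALU src=r2,r4 dispatched  <A:0 Mu:1 Ld:1 B:1 rd:2 wr:1>
#2 ALU src=r0,r3 held:FU  <A:0 Mu:1 Ld:1 B:1 rd:2 wr:1>
#3 MUL src=r3,r2 dispatched  <A:0 Mu:0 Ld:1 B:1 rd:0 wr:0>
#4 MEM src=r5 held:RD_PORT  <A:0 Mu:0 Ld:1 B:1 rd:0 wr:0>
#5 ALU src=r2,r3 held:FU  <A:0 Mu:0 Ld:1 B:1 rd:0 wr:0>
#6 ALU src=r1,r0 held:FU  <A:0 Mu:0 Ld:1 B:1 rd:0 wr:0>
#7 ALU src=r0,r0 held:FU  <A:0 Mu:0 Ld:1 B:1 rd:0 wr:0>

issued = [0, 1, 3]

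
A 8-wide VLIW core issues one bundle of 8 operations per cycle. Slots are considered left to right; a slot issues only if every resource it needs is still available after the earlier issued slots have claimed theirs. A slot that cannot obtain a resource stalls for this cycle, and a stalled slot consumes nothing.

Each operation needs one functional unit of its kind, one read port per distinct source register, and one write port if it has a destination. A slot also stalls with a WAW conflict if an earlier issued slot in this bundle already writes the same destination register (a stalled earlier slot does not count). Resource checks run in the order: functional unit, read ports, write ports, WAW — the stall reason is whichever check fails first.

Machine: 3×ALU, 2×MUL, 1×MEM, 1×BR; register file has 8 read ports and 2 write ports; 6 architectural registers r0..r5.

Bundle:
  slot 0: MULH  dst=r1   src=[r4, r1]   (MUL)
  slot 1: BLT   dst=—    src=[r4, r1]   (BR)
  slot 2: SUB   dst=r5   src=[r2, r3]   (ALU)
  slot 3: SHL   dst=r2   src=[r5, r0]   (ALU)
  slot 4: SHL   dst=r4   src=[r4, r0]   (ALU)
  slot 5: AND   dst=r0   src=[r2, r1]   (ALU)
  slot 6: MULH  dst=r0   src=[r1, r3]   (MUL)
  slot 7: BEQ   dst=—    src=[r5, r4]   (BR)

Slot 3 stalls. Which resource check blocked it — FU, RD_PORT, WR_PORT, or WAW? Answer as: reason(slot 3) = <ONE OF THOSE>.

  0. MUL→r1 ⇒ go  {3A/1Mu/1Ld/1B | 6r 1w}
  1. BR ⇒ go  {3A/1Mu/1Ld/0B | 4r 1w}
  2. ALU→r5 ⇒ go  {2A/1Mu/1Ld/0B | 2r 0w}
  3. ALU→r2 ⇒ no(WR_PORT)  {2A/1Mu/1Ld/0B | 2r 0w}
  4. ALU→r4 ⇒ no(WR_PORT)  {2A/1Mu/1Ld/0B | 2r 0w}
  5. ALU→r0 ⇒ no(WR_PORT)  {2A/1Mu/1Ld/0B | 2r 0w}
  6. MUL→r0 ⇒ no(WR_PORT)  {2A/1Mu/1Ld/0B | 2r 0w}
  7. BR ⇒ no(FU)  {2A/1Mu/1Ld/0B | 2r 0w}

reason(slot 3) = WR_PORT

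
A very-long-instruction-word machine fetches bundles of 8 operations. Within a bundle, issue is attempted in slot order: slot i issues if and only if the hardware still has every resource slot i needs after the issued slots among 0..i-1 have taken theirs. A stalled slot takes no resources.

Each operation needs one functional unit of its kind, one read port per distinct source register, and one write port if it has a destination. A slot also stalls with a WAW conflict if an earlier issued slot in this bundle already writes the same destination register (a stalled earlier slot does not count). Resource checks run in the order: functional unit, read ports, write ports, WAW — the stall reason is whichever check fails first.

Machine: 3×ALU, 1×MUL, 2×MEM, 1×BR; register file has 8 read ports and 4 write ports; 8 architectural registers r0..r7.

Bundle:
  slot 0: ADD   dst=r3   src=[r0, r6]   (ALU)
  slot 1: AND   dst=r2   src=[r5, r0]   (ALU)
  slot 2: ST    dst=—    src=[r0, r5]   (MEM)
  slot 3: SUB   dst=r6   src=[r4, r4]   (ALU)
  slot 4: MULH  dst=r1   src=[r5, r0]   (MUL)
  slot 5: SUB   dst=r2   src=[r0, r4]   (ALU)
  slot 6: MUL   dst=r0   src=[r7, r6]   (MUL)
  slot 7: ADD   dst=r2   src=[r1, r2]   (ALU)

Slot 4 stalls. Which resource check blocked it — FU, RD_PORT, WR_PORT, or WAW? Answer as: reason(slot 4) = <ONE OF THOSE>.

  0. ALU→r3 ⇒ go  {2A/1Mu/2Ld/1B | 6r 3w}
  1. ALU→r2 ⇒ go  {1A/1Mu/2Ld/1B | 4r 2w}
  2. MEM ⇒ go  {1A/1Mu/1Ld/1B | 2r 2w}
  3. ALU→r6 ⇒ go  {0A/1Mu/1Ld/1B | 1r 1w}
  4. MUL→r1 ⇒ no(RD_PORT)  {0A/1Mu/1Ld/1B | 1r 1w}
  5. ALU→r2 ⇒ no(FU)  {0A/1Mu/1Ld/1B | 1r 1w}
  6. MUL→r0 ⇒ no(RD_PORT)  {0A/1Mu/1Ld/1B | 1r 1w}
  7. ALU→r2 ⇒ no(FU)  {0A/1Mu/1Ld/1B | 1r 1w}

reason(slot 4) = RD_PORT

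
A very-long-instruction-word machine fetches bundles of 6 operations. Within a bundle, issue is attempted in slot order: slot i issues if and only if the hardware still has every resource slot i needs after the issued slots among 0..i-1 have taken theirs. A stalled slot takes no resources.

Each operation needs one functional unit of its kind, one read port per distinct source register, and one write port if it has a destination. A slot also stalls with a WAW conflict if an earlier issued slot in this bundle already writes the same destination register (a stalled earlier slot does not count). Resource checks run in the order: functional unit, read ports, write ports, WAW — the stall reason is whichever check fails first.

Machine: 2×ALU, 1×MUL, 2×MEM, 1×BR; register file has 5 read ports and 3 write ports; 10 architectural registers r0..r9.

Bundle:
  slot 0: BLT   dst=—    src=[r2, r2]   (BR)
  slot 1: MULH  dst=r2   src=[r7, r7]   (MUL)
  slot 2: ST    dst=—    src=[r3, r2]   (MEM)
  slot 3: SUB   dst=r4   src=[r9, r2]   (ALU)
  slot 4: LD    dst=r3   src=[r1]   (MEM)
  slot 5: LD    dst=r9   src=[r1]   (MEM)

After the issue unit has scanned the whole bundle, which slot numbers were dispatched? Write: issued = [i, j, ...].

slot 0 (BR): ISSUE — free A2,Mu1,Ld2,B0 rp4 wp3
slot 1 (MUL): ISSUE — free A2,Mu0,Ld2,B0 rp3 wp2
slot 2 (MEM): ISSUE — free A2,Mu0,Ld1,B0 rp1 wp2
slot 3 (ALU): stall RD_PORT — free A2,Mu0,Ld1,B0 rp1 wp2
slot 4 (MEM): ISSUE — free A2,Mu0,Ld0,B0 rp0 wp1
slot 5 (MEM): stall FU — free A2,Mu0,Ld0,B0 rp0 wp1

issued = [0, 1, 2, 4]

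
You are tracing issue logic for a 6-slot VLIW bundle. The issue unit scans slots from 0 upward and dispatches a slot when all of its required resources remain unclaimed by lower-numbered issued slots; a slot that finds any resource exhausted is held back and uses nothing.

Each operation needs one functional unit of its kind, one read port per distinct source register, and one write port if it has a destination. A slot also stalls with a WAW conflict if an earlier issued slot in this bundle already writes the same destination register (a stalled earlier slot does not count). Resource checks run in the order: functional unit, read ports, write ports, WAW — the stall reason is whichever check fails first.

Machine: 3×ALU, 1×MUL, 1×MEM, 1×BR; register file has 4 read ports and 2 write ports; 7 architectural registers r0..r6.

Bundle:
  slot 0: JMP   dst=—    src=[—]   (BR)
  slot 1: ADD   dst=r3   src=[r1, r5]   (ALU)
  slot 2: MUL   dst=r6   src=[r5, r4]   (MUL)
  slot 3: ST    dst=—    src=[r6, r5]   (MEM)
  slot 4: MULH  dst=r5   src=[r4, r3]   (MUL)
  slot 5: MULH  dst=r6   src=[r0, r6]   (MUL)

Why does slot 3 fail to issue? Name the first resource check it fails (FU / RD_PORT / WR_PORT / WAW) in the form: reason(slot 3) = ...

reason(slot 3) = RD_PORT

  0. BR ⇒ go  {3A/1Mu/1Ld/0B | 4r 2w}
  1. ALU→r3 ⇒ go  {2A/1Mu/1Ld/0B | 2r 1w}
  2. MUL→r6 ⇒ go  {2A/0Mu/1Ld/0B | 0r 0w}
  3. MEM ⇒ no(RD_PORT)  {2A/0Mu/1Ld/0B | 0r 0w}
  4. MUL→r5 ⇒ no(FU)  {2A/0Mu/1Ld/0B | 0r 0w}
  5. MUL→r6 ⇒ no(FU)  {2A/0Mu/1Ld/0B | 0r 0w}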